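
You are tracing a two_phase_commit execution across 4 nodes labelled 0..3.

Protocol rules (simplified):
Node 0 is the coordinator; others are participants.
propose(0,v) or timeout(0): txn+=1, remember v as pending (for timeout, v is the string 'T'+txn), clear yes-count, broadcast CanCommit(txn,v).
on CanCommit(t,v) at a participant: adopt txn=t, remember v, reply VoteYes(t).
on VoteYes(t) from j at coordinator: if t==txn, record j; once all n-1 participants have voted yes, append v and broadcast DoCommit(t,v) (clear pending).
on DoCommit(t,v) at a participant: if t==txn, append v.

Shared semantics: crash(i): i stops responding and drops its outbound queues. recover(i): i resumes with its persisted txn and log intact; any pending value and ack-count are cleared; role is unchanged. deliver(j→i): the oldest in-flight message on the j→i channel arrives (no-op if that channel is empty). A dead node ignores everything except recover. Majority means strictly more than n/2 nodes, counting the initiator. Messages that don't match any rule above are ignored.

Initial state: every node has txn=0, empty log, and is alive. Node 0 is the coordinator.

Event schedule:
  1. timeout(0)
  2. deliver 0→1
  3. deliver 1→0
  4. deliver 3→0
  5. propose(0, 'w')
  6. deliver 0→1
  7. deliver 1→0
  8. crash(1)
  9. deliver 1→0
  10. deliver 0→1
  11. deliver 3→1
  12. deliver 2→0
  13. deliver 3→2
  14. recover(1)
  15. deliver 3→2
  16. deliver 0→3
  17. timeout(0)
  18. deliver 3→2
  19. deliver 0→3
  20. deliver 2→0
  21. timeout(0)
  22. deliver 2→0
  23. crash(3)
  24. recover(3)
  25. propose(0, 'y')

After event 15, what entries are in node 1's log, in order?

e1 timeout(0): 0[coor,t=1,-]
e2 deliver 0→1: 1[part,t=1,-]
e3 deliver 1→0: ·
e4 deliver 3→0: ·
e5 propose(0,'w'): 0[coor,t=2,-]
e6 deliver 0→1: 1[part,t=2,-]
e7 deliver 1→0: ·
e8 crash(1): 1[✗part,t=2,-]
e9 deliver 1→0: ·
e10 deliver 0→1: ·
e11 deliver 3→1: ·
e12 deliver 2→0: ·
e13 deliver 3→2: ·
e14 recover(1): 1[part,t=2,-]
e15 deliver 3→2: ·

empty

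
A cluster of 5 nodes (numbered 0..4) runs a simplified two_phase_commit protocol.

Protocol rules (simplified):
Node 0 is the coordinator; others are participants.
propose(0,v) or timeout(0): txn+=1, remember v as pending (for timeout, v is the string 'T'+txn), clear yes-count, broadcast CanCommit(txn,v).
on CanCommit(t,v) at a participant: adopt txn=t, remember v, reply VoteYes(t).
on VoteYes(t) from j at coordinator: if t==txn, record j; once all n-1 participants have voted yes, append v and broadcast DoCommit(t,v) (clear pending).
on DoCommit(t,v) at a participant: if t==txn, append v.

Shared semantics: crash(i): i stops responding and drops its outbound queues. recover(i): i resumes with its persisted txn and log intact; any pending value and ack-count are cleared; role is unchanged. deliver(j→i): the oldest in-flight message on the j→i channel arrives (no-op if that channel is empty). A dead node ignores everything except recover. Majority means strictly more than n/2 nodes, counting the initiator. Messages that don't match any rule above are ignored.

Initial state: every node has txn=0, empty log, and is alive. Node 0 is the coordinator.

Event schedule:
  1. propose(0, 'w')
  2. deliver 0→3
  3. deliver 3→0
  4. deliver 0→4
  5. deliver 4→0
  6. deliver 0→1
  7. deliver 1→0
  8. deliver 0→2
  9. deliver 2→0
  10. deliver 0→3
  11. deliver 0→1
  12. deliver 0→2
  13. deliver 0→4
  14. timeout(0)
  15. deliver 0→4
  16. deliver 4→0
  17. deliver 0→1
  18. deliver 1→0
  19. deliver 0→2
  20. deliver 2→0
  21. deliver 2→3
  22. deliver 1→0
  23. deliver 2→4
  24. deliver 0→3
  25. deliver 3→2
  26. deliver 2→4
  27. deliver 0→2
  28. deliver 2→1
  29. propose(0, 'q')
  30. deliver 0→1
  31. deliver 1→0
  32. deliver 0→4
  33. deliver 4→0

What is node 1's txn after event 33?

3

after 1 — propose(0,'w'): n0:coor/t1/[-]
after 2 — deliver 0→3: n3:part/t1/[-]
after 3 — deliver 3→0: ·
after 4 — deliver 0→4: n4:part/t1/[-]
after 5 — deliver 4→0: ·
after 6 — deliver 0→1: n1:part/t1/[-]
after 7 — deliver 1→0: ·
after 8 — deliver 0→2: n2:part/t1/[-]
after 9 — deliver 2→0: n0:coor/t1/[w]
after 10 — deliver 0→3: n3:part/t1/[w]
after 11 — deliver 0→1: n1:part/t1/[w]
after 12 — deliver 0→2: n2:part/t1/[w]
after 13 — deliver 0→4: n4:part/t1/[w]
after 14 — timeout(0): n0:coor/t2/[w]
after 15 — deliver 0→4: n4:part/t2/[w]
after 16 — deliver 4→0: ·
after 17 — deliver 0→1: n1:part/t2/[w]
after 18 — deliver 1→0: ·
after 19 — deliver 0→2: n2:part/t2/[w]
after 20 — deliver 2→0: ·
after 21 — deliver 2→3: ·
after 22 — deliver 1→0: ·
after 23 — deliver 2→4: ·
after 24 — deliver 0→3: n3:part/t2/[w]
after 25 — deliver 3→2: ·
after 26 — deliver 2→4: ·
after 27 — deliver 0→2: ·
after 28 — deliver 2→1: ·
after 29 — propose(0,'q'): n0:coor/t3/[w]
after 30 — deliver 0→1: n1:part/t3/[w]
after 31 — deliver 1→0: ·
after 32 — deliver 0→4: n4:part/t3/[w]
after 33 — deliver 4→0: ·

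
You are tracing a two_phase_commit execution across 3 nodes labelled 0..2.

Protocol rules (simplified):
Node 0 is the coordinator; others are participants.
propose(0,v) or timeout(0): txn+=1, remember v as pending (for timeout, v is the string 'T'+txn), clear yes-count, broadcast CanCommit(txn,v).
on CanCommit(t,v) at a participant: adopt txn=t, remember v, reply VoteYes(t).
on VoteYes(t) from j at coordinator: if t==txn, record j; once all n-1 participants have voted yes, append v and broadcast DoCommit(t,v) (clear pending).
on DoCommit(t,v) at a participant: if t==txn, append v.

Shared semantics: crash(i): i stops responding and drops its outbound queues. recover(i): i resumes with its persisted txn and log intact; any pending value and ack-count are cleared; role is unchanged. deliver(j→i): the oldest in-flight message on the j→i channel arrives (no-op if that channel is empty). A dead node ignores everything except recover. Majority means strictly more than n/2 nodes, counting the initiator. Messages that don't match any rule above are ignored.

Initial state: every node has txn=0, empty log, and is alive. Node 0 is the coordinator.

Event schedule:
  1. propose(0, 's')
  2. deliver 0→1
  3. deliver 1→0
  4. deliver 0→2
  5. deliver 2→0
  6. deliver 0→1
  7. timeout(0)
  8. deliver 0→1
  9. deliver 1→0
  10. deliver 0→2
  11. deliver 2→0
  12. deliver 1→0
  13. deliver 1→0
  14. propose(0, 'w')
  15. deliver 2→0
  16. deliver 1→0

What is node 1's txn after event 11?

after 1 — propose(0,'s'): n0:coor/t1/[-]
after 2 — deliver 0→1: n1:part/t1/[-]
after 3 — deliver 1→0: ·
after 4 — deliver 0→2: n2:part/t1/[-]
after 5 — deliver 2→0: n0:coor/t1/[s]
after 6 — deliver 0→1: n1:part/t1/[s]
after 7 — timeout(0): n0:coor/t2/[s]
after 8 — deliver 0→1: n1:part/t2/[s]
after 9 — deliver 1→0: ·
after 10 — deliver 0→2: n2:part/t1/[s]
after 11 — deliver 2→0: ·

2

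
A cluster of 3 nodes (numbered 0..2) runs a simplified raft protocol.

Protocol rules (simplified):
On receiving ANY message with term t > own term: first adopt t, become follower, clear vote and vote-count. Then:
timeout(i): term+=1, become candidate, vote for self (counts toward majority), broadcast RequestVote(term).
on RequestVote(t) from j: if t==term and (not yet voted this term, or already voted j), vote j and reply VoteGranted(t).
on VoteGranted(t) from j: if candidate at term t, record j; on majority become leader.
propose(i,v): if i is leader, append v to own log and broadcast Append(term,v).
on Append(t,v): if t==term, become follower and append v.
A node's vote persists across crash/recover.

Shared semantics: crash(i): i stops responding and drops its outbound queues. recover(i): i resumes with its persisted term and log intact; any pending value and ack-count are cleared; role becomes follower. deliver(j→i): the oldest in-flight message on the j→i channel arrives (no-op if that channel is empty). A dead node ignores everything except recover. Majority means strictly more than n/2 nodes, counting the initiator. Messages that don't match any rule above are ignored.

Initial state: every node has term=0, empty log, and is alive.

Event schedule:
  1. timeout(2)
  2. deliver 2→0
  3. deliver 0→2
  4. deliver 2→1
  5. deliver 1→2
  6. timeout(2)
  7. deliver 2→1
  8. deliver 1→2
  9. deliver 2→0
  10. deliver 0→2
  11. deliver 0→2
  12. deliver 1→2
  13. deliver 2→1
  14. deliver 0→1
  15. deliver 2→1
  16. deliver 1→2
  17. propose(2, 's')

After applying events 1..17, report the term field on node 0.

2

[1] timeout(2) → N2(cand t1 [-])
[2] deliver 2→0 → N0(foll t1 [-])
[3] deliver 0→2 → N2(lead t1 [-])
[4] deliver 2→1 → N1(foll t1 [-])
[5] deliver 1→2 → ∅
[6] timeout(2) → N2(cand t2 [-])
[7] deliver 2→1 → N1(foll t2 [-])
[8] deliver 1→2 → N2(lead t2 [-])
[9] deliver 2→0 → N0(foll t2 [-])
[10] deliver 0→2 → ∅
[11] deliver 0→2 → ∅
[12] deliver 1→2 → ∅
[13] deliver 2→1 → ∅
[14] deliver 0→1 → ∅
[15] deliver 2→1 → ∅
[16] deliver 1→2 → ∅
[17] propose(2,'s') → N2(lead t2 [s])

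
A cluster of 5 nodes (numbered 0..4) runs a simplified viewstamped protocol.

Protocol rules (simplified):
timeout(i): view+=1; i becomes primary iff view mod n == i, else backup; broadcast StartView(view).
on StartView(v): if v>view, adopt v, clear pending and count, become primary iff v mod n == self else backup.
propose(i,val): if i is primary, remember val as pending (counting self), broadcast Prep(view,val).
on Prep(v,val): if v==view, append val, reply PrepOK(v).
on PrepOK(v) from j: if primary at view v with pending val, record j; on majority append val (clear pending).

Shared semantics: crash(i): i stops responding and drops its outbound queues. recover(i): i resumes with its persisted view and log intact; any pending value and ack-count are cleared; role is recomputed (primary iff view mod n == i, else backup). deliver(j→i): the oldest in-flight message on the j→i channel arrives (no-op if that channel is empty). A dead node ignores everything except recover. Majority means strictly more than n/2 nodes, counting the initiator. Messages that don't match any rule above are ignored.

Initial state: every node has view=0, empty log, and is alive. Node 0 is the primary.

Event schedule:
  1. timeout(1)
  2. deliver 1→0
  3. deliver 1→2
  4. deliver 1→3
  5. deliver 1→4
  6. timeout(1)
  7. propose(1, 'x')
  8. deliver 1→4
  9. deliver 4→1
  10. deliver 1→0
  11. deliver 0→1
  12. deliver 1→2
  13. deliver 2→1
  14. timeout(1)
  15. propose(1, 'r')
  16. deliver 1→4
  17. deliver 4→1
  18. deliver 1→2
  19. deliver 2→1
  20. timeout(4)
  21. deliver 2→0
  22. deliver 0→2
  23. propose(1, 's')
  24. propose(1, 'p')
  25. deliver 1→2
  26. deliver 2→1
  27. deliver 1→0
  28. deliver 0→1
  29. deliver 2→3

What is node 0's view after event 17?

e1 timeout(1): 1[prim,v=1,-]
e2 deliver 1→0: 0[back,v=1,-]
e3 deliver 1→2: 2[back,v=1,-]
e4 deliver 1→3: 3[back,v=1,-]
e5 deliver 1→4: 4[back,v=1,-]
e6 timeout(1): 1[back,v=2,-]
e7 propose(1,'x'): ·
e8 deliver 1→4: 4[back,v=2,-]
e9 deliver 4→1: ·
e10 deliver 1→0: 0[back,v=2,-]
e11 deliver 0→1: ·
e12 deliver 1→2: 2[prim,v=2,-]
e13 deliver 2→1: ·
e14 timeout(1): 1[back,v=3,-]
e15 propose(1,'r'): ·
e16 deliver 1→4: 4[back,v=3,-]
e17 deliver 4→1: ·

2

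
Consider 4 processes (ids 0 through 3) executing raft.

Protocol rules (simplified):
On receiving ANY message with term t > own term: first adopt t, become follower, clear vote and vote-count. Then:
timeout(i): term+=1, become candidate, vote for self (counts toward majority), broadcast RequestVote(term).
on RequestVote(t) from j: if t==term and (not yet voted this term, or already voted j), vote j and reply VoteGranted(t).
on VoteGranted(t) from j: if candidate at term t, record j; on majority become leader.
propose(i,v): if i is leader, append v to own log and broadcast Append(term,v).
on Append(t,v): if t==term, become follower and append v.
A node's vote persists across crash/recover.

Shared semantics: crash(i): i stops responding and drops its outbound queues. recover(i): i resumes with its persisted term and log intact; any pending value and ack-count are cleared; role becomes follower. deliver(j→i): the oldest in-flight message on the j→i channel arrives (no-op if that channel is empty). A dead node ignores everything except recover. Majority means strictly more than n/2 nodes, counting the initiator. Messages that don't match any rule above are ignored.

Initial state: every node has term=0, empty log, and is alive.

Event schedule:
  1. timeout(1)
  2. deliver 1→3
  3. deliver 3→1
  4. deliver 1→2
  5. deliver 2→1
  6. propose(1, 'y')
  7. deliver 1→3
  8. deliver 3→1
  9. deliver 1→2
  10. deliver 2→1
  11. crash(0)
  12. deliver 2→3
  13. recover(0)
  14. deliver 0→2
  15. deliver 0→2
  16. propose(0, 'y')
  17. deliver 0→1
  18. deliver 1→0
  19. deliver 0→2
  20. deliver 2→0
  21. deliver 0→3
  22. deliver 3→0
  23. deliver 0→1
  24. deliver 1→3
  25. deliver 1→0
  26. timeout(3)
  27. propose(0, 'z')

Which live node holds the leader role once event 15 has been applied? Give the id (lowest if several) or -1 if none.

step 1 timeout(1): 1={cand,t=1,log=-}
step 2 deliver 1→3: 3={foll,t=1,log=-}
step 3 deliver 3→1: —
step 4 deliver 1→2: 2={foll,t=1,log=-}
step 5 deliver 2→1: 1={lead,t=1,log=-}
step 6 propose(1,'y'): 1={lead,t=1,log=y}
step 7 deliver 1→3: 3={foll,t=1,log=y}
step 8 deliver 3→1: —
step 9 deliver 1→2: 2={foll,t=1,log=y}
step 10 deliver 2→1: —
step 11 crash(0): 0={✗foll,t=0,log=-}
step 12 deliver 2→3: —
step 13 recover(0): 0={foll,t=0,log=-}
step 14 deliver 0→2: —
step 15 deliver 0→2: —

1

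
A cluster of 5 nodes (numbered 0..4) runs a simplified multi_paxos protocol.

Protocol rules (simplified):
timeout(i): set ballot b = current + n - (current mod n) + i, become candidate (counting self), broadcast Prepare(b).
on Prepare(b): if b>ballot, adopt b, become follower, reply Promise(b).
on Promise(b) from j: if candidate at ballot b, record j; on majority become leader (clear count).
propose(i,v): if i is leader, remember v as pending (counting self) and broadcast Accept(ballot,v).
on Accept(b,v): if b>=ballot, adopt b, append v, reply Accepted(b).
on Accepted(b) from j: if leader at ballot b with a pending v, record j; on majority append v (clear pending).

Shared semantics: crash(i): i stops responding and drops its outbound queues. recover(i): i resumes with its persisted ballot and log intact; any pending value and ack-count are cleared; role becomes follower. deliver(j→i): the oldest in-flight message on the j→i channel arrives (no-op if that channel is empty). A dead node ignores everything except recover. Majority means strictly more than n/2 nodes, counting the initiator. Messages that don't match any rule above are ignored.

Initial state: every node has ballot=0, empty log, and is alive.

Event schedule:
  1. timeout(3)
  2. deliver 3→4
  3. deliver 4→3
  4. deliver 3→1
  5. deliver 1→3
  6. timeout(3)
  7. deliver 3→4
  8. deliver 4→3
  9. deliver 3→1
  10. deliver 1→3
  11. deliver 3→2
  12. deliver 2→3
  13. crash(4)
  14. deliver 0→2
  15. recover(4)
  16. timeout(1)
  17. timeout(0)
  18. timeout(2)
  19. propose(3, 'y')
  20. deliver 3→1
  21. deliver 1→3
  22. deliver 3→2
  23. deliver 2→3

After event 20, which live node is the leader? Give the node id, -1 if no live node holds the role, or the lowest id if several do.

[1] timeout(3) → N3(cand b8 [-])
[2] deliver 3→4 → N4(foll b8 [-])
[3] deliver 4→3 → ∅
[4] deliver 3→1 → N1(foll b8 [-])
[5] deliver 1→3 → N3(lead b8 [-])
[6] timeout(3) → N3(cand b13 [-])
[7] deliver 3→4 → N4(foll b13 [-])
[8] deliver 4→3 → ∅
[9] deliver 3→1 → N1(foll b13 [-])
[10] deliver 1→3 → N3(lead b13 [-])
[11] deliver 3→2 → N2(foll b8 [-])
[12] deliver 2→3 → ∅
[13] crash(4) → N4(✗foll b13 [-])
[14] deliver 0→2 → ∅
[15] recover(4) → N4(foll b13 [-])
[16] timeout(1) → N1(cand b16 [-])
[17] timeout(0) → N0(cand b5 [-])
[18] timeout(2) → N2(cand b12 [-])
[19] propose(3,'y') → ∅
[20] deliver 3→1 → ∅

3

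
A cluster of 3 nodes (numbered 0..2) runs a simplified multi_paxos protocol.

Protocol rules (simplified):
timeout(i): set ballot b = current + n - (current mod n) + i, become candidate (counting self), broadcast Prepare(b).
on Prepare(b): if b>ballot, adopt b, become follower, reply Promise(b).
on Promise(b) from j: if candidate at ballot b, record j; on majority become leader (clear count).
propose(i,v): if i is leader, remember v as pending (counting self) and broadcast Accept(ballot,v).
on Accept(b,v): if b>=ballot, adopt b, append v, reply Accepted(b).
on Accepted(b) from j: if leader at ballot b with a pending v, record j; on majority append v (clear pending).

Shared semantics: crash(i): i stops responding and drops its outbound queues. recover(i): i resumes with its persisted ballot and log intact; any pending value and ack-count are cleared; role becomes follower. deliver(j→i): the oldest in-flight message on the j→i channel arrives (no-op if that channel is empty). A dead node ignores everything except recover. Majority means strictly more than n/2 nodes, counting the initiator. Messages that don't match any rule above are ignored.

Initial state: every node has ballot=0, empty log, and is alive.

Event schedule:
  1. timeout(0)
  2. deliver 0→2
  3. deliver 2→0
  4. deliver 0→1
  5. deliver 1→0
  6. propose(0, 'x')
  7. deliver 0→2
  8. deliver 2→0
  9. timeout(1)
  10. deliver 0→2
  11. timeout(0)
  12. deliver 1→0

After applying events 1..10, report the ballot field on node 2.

[1] timeout(0) → N0(cand b3 [-])
[2] deliver 0→2 → N2(foll b3 [-])
[3] deliver 2→0 → N0(lead b3 [-])
[4] deliver 0→1 → N1(foll b3 [-])
[5] deliver 1→0 → ∅
[6] propose(0,'x') → ∅
[7] deliver 0→2 → N2(foll b3 [x])
[8] deliver 2→0 → N0(lead b3 [x])
[9] timeout(1) → N1(cand b7 [-])
[10] deliver 0→2 → ∅

3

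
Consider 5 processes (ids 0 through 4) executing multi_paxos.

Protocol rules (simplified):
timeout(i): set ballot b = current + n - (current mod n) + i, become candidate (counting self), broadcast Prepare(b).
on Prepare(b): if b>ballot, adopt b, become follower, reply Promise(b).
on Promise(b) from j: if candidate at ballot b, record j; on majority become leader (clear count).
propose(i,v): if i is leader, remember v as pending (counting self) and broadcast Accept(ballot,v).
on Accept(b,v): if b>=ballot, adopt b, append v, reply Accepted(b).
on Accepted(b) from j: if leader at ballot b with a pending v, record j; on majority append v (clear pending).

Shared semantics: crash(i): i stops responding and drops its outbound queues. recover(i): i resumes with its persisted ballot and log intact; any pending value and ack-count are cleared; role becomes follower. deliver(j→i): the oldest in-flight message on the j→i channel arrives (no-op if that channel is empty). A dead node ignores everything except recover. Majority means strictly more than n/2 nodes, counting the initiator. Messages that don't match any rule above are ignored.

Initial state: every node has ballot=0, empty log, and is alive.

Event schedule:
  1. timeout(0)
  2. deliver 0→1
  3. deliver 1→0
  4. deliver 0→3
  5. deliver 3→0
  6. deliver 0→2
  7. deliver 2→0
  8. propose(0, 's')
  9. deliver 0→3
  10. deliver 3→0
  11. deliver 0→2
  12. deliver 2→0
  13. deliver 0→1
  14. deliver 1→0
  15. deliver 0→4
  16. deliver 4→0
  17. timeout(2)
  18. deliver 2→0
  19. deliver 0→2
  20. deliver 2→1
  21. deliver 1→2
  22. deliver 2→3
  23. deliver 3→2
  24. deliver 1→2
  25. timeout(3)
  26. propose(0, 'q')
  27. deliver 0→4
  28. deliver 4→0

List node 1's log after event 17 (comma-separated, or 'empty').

s

step 1 timeout(0): 0={cand,b=5,log=-}
step 2 deliver 0→1: 1={foll,b=5,log=-}
step 3 deliver 1→0: —
step 4 deliver 0→3: 3={foll,b=5,log=-}
step 5 deliver 3→0: 0={lead,b=5,log=-}
step 6 deliver 0→2: 2={foll,b=5,log=-}
step 7 deliver 2→0: —
step 8 propose(0,'s'): —
step 9 deliver 0→3: 3={foll,b=5,log=s}
step 10 deliver 3→0: —
step 11 deliver 0→2: 2={foll,b=5,log=s}
step 12 deliver 2→0: 0={lead,b=5,log=s}
step 13 deliver 0→1: 1={foll,b=5,log=s}
step 14 deliver 1→0: —
step 15 deliver 0→4: 4={foll,b=5,log=-}
step 16 deliver 4→0: —
step 17 timeout(2): 2={cand,b=12,log=s}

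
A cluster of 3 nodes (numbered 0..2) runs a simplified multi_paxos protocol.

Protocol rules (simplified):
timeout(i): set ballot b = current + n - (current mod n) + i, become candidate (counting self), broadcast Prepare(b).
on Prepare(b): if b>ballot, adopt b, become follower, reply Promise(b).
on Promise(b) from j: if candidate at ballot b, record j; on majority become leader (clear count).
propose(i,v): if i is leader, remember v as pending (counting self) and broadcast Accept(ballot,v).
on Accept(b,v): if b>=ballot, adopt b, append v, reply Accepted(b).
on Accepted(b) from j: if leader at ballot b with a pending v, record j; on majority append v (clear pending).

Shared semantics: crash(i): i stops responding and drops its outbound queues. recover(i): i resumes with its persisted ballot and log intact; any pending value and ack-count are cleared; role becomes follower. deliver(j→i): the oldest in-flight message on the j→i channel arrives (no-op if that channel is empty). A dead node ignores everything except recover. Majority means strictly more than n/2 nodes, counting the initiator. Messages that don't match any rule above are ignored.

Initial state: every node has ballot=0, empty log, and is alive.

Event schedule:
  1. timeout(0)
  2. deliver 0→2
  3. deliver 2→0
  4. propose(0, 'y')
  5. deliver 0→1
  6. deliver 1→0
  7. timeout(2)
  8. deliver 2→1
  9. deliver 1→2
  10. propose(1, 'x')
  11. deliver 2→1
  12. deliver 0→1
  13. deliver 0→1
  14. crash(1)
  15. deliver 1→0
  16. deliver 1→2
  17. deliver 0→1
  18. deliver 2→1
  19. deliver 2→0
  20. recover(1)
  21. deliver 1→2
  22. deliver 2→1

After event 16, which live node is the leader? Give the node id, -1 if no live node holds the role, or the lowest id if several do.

e1 timeout(0): 0[cand,b=3,-]
e2 deliver 0→2: 2[foll,b=3,-]
e3 deliver 2→0: 0[lead,b=3,-]
e4 propose(0,'y'): ·
e5 deliver 0→1: 1[foll,b=3,-]
e6 deliver 1→0: ·
e7 timeout(2): 2[cand,b=8,-]
e8 deliver 2→1: 1[foll,b=8,-]
e9 deliver 1→2: 2[lead,b=8,-]
e10 propose(1,'x'): ·
e11 deliver 2→1: ·
e12 deliver 0→1: ·
e13 deliver 0→1: ·
e14 crash(1): 1[✗foll,b=8,-]
e15 deliver 1→0: ·
e16 deliver 1→2: ·

0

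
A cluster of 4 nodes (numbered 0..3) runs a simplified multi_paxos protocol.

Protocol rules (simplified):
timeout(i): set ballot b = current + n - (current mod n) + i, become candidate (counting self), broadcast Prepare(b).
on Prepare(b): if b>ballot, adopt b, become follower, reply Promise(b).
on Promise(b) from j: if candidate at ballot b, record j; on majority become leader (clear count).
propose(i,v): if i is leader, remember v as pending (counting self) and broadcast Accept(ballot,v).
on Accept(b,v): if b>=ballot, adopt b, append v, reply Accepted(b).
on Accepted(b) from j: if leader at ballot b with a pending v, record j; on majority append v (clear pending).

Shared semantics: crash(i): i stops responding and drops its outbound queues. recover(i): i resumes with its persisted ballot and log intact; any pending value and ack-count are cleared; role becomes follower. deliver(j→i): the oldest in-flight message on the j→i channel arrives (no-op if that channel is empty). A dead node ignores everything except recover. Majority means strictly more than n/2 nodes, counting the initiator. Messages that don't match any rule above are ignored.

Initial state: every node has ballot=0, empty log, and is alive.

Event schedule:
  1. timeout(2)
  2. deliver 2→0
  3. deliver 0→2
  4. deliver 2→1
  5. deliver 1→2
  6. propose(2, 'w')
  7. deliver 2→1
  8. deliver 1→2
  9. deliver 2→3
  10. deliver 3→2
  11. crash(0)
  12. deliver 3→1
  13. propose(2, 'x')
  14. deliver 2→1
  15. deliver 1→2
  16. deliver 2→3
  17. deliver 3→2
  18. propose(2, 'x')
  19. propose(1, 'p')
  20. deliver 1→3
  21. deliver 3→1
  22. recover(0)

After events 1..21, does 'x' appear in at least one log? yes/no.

yes

e1 timeout(2): 2[cand,b=6,-]
e2 deliver 2→0: 0[foll,b=6,-]
e3 deliver 0→2: ·
e4 deliver 2→1: 1[foll,b=6,-]
e5 deliver 1→2: 2[lead,b=6,-]
e6 propose(2,'w'): ·
e7 deliver 2→1: 1[foll,b=6,w]
e8 deliver 1→2: ·
e9 deliver 2→3: 3[foll,b=6,-]
e10 deliver 3→2: ·
e11 crash(0): 0[✗foll,b=6,-]
e12 deliver 3→1: ·
e13 propose(2,'x'): ·
e14 deliver 2→1: 1[foll,b=6,w,x]
e15 deliver 1→2: ·
e16 deliver 2→3: 3[foll,b=6,w]
e17 deliver 3→2: 2[lead,b=6,x]
e18 propose(2,'x'): ·
e19 propose(1,'p'): ·
e20 deliver 1→3: ·
e21 deliver 3→1: ·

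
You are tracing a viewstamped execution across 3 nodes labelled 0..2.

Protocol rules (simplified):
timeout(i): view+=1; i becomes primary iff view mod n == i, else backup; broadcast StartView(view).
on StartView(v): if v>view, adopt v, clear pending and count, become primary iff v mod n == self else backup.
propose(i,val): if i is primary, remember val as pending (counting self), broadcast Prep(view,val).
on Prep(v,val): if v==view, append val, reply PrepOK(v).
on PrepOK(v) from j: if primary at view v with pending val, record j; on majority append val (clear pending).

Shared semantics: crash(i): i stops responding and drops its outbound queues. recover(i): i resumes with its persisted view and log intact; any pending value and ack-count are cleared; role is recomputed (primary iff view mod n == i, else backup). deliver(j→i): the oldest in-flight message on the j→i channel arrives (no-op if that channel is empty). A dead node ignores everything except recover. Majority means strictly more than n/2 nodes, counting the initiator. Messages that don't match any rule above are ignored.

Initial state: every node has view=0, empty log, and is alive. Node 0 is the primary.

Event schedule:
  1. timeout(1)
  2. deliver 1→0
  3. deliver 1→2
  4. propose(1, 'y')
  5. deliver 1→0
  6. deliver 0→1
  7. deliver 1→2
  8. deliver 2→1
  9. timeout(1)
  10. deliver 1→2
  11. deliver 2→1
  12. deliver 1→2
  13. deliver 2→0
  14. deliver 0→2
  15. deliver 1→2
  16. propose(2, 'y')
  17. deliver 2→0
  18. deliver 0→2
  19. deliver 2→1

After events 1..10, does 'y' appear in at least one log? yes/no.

yes

1. timeout(1):  <1:prim v1 ->
2. deliver 1→0:  <0:back v1 ->
3. deliver 1→2:  <2:back v1 ->
4. propose(1,'y'):  nop
5. deliver 1→0:  <0:back v1 y>
6. deliver 0→1:  <1:prim v1 y>
7. deliver 1→2:  <2:back v1 y>
8. deliver 2→1:  nop
9. timeout(1):  <1:back v2 y>
10. deliver 1→2:  <2:prim v2 y>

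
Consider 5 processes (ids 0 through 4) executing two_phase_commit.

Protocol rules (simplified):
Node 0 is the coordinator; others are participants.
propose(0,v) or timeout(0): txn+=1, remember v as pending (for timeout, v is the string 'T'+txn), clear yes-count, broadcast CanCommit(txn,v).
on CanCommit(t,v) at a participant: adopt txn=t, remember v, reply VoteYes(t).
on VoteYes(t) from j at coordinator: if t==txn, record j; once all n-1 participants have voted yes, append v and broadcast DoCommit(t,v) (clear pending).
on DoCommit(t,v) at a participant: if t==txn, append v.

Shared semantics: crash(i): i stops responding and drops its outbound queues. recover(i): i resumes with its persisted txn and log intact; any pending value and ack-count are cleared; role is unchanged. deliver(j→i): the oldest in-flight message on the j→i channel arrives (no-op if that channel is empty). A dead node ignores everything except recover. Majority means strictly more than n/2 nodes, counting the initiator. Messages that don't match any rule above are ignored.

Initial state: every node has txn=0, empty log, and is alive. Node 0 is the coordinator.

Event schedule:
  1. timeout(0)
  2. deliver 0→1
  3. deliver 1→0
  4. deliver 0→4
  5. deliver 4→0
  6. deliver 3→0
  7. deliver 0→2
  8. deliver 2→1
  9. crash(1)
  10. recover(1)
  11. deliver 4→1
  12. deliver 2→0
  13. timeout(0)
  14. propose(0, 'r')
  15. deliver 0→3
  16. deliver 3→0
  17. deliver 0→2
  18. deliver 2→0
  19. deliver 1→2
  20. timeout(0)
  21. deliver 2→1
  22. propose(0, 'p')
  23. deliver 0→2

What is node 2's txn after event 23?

3

step 1 timeout(0): 0={coor,t=1,log=-}
step 2 deliver 0→1: 1={part,t=1,log=-}
step 3 deliver 1→0: —
step 4 deliver 0→4: 4={part,t=1,log=-}
step 5 deliver 4→0: —
step 6 deliver 3→0: —
step 7 deliver 0→2: 2={part,t=1,log=-}
step 8 deliver 2→1: —
step 9 crash(1): 1={✗part,t=1,log=-}
step 10 recover(1): 1={part,t=1,log=-}
step 11 deliver 4→1: —
step 12 deliver 2→0: —
step 13 timeout(0): 0={coor,t=2,log=-}
step 14 propose(0,'r'): 0={coor,t=3,log=-}
step 15 deliver 0→3: 3={part,t=1,log=-}
step 16 deliver 3→0: —
step 17 deliver 0→2: 2={part,t=2,log=-}
step 18 deliver 2→0: —
step 19 deliver 1→2: —
step 20 timeout(0): 0={coor,t=4,log=-}
step 21 deliver 2→1: —
step 22 propose(0,'p'): 0={coor,t=5,log=-}
step 23 deliver 0→2: 2={part,t=3,log=-}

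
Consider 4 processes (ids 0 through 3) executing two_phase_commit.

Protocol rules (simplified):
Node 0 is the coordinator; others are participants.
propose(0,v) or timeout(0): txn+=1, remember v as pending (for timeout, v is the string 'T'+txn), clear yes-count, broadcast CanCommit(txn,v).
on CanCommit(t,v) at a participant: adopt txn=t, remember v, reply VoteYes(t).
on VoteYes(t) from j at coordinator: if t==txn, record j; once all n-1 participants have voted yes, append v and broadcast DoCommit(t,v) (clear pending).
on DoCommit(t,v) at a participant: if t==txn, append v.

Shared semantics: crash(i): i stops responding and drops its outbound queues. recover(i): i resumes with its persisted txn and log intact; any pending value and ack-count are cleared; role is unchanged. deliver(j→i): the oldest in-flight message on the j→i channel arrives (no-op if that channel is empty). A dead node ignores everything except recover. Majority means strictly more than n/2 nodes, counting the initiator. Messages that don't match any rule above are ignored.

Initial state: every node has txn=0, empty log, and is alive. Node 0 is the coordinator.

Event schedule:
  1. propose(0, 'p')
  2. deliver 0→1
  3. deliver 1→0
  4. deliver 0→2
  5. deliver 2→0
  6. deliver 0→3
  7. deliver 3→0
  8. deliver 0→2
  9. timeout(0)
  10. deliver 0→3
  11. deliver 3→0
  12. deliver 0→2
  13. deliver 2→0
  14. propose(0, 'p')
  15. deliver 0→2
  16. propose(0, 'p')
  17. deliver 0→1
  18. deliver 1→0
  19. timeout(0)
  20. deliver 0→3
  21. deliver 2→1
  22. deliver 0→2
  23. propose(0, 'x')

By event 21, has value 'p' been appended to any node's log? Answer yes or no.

[1] propose(0,'p') → N0(coor t1 [-])
[2] deliver 0→1 → N1(part t1 [-])
[3] deliver 1→0 → ∅
[4] deliver 0→2 → N2(part t1 [-])
[5] deliver 2→0 → ∅
[6] deliver 0→3 → N3(part t1 [-])
[7] deliver 3→0 → N0(coor t1 [p])
[8] deliver 0→2 → N2(part t1 [p])
[9] timeout(0) → N0(coor t2 [p])
[10] deliver 0→3 → N3(part t1 [p])
[11] deliver 3→0 → ∅
[12] deliver 0→2 → N2(part t2 [p])
[13] deliver 2→0 → ∅
[14] propose(0,'p') → N0(coor t3 [p])
[15] deliver 0→2 → N2(part t3 [p])
[16] propose(0,'p') → N0(coor t4 [p])
[17] deliver 0→1 → N1(part t1 [p])
[18] deliver 1→0 → ∅
[19] timeout(0) → N0(coor t5 [p])
[20] deliver 0→3 → N3(part t2 [p])
[21] deliver 2→1 → ∅

yes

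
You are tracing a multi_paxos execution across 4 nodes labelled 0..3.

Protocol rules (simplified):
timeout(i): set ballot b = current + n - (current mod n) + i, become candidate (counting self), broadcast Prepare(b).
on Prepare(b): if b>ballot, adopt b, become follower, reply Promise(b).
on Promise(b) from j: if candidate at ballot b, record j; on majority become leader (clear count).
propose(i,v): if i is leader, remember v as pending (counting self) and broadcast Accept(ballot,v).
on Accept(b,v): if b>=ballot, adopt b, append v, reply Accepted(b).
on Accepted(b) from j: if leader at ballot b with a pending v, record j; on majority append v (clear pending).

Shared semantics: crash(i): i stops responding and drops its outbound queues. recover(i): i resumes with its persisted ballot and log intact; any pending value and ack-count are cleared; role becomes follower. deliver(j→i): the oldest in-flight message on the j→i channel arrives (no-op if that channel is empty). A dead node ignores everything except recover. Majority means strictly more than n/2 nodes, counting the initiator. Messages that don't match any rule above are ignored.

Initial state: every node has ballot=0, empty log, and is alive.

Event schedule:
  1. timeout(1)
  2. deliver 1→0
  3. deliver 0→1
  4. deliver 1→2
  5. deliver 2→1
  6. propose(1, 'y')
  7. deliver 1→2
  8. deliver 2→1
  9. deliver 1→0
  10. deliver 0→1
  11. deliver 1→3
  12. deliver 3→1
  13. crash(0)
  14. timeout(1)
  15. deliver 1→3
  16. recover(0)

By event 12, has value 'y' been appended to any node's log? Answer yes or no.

yes

[1] timeout(1) → N1(cand b5 [-])
[2] deliver 1→0 → N0(foll b5 [-])
[3] deliver 0→1 → ∅
[4] deliver 1→2 → N2(foll b5 [-])
[5] deliver 2→1 → N1(lead b5 [-])
[6] propose(1,'y') → ∅
[7] deliver 1→2 → N2(foll b5 [y])
[8] deliver 2→1 → ∅
[9] deliver 1→0 → N0(foll b5 [y])
[10] deliver 0→1 → N1(lead b5 [y])
[11] deliver 1→3 → N3(foll b5 [-])
[12] deliver 3→1 → ∅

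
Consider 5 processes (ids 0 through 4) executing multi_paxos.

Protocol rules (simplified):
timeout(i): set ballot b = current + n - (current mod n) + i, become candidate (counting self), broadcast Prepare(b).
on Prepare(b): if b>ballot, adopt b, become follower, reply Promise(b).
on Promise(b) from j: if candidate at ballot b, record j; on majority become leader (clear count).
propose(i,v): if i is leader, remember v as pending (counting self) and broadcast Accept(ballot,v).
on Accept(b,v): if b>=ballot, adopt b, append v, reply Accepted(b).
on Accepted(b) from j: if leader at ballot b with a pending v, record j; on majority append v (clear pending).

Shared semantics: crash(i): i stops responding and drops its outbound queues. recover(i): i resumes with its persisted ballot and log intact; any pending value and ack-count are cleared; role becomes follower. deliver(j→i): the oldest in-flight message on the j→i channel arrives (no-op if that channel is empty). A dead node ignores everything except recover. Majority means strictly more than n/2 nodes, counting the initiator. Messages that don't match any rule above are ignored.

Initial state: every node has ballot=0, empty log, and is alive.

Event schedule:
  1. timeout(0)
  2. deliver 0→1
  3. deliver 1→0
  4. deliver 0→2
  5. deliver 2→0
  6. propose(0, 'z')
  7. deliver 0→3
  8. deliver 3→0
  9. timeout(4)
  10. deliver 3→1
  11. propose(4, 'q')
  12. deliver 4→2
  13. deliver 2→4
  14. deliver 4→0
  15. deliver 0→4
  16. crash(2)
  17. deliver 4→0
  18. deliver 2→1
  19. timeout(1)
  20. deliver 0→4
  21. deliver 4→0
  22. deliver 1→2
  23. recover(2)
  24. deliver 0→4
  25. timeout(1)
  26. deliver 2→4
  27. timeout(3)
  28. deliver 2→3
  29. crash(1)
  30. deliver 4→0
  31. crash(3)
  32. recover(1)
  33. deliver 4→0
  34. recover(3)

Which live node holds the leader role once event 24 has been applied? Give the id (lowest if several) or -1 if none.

e1 timeout(0): 0[cand,b=5,-]
e2 deliver 0→1: 1[foll,b=5,-]
e3 deliver 1→0: ·
e4 deliver 0→2: 2[foll,b=5,-]
e5 deliver 2→0: 0[lead,b=5,-]
e6 propose(0,'z'): ·
e7 deliver 0→3: 3[foll,b=5,-]
e8 deliver 3→0: ·
e9 timeout(4): 4[cand,b=9,-]
e10 deliver 3→1: ·
e11 propose(4,'q'): ·
e12 deliver 4→2: 2[foll,b=9,-]
e13 deliver 2→4: ·
e14 deliver 4→0: 0[foll,b=9,-]
e15 deliver 0→4: ·
e16 crash(2): 2[✗foll,b=9,-]
e17 deliver 4→0: ·
e18 deliver 2→1: ·
e19 timeout(1): 1[cand,b=11,-]
e20 deliver 0→4: ·
e21 deliver 4→0: ·
e22 deliver 1→2: ·
e23 recover(2): 2[foll,b=9,-]
e24 deliver 0→4: 4[lead,b=9,-]

4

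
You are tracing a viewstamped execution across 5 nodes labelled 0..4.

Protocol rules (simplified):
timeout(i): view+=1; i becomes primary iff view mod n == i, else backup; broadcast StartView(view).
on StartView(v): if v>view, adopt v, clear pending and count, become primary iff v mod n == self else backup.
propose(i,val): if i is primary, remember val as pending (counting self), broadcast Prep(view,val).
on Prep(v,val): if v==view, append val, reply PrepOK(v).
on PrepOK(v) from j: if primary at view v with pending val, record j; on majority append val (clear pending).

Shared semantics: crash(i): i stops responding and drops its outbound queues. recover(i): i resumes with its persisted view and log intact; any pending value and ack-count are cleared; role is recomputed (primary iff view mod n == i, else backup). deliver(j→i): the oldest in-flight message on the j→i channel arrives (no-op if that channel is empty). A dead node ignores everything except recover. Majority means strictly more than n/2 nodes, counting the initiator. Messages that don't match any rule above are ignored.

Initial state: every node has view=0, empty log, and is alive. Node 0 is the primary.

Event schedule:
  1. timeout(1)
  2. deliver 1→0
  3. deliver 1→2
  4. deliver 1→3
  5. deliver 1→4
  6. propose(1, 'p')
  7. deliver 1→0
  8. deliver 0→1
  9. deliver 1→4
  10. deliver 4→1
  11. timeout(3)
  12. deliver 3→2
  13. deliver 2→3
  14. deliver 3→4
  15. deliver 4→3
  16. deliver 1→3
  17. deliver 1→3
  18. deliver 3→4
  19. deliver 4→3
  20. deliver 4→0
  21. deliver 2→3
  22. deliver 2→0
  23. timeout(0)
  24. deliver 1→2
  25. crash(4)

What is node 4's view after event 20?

1. timeout(1):  <1:prim v1 ->
2. deliver 1→0:  <0:back v1 ->
3. deliver 1→2:  <2:back v1 ->
4. deliver 1→3:  <3:back v1 ->
5. deliver 1→4:  <4:back v1 ->
6. propose(1,'p'):  nop
7. deliver 1→0:  <0:back v1 p>
8. deliver 0→1:  nop
9. deliver 1→4:  <4:back v1 p>
10. deliver 4→1:  <1:prim v1 p>
11. timeout(3):  <3:back v2 ->
12. deliver 3→2:  <2:prim v2 ->
13. deliver 2→3:  nop
14. deliver 3→4:  <4:back v2 p>
15. deliver 4→3:  nop
16. deliver 1→3:  nop
17. deliver 1→3:  nop
18. deliver 3→4:  nop
19. deliver 4→3:  nop
20. deliver 4→0:  nop

2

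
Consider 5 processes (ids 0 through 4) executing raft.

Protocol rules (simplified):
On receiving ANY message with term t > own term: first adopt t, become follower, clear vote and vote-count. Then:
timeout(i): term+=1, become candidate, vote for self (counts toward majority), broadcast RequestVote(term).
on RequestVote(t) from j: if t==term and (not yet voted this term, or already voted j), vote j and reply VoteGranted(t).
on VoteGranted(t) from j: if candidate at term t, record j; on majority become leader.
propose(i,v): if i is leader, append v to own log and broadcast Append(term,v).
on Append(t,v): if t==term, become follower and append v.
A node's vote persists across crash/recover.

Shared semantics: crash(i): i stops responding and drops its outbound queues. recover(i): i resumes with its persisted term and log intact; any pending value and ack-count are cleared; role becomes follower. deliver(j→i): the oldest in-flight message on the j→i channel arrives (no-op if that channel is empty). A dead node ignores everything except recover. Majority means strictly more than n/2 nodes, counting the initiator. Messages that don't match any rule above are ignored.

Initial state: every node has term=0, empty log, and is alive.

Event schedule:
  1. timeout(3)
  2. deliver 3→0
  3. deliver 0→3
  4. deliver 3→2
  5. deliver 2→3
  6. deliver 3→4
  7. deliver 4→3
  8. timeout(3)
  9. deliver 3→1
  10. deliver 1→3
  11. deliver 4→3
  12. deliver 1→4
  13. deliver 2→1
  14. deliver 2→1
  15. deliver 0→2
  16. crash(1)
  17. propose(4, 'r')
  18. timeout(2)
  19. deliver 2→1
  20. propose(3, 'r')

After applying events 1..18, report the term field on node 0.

1. timeout(3):  <3:cand t1 ->
2. deliver 3→0:  <0:foll t1 ->
3. deliver 0→3:  nop
4. deliver 3→2:  <2:foll t1 ->
5. deliver 2→3:  <3:lead t1 ->
6. deliver 3→4:  <4:foll t1 ->
7. deliver 4→3:  nop
8. timeout(3):  <3:cand t2 ->
9. deliver 3→1:  <1:foll t1 ->
10. deliver 1→3:  nop
11. deliver 4→3:  nop
12. deliver 1→4:  nop
13. deliver 2→1:  nop
14. deliver 2→1:  nop
15. deliver 0→2:  nop
16. crash(1):  <1:✗foll t1 ->
17. propose(4,'r'):  nop
18. timeout(2):  <2:cand t2 ->

1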